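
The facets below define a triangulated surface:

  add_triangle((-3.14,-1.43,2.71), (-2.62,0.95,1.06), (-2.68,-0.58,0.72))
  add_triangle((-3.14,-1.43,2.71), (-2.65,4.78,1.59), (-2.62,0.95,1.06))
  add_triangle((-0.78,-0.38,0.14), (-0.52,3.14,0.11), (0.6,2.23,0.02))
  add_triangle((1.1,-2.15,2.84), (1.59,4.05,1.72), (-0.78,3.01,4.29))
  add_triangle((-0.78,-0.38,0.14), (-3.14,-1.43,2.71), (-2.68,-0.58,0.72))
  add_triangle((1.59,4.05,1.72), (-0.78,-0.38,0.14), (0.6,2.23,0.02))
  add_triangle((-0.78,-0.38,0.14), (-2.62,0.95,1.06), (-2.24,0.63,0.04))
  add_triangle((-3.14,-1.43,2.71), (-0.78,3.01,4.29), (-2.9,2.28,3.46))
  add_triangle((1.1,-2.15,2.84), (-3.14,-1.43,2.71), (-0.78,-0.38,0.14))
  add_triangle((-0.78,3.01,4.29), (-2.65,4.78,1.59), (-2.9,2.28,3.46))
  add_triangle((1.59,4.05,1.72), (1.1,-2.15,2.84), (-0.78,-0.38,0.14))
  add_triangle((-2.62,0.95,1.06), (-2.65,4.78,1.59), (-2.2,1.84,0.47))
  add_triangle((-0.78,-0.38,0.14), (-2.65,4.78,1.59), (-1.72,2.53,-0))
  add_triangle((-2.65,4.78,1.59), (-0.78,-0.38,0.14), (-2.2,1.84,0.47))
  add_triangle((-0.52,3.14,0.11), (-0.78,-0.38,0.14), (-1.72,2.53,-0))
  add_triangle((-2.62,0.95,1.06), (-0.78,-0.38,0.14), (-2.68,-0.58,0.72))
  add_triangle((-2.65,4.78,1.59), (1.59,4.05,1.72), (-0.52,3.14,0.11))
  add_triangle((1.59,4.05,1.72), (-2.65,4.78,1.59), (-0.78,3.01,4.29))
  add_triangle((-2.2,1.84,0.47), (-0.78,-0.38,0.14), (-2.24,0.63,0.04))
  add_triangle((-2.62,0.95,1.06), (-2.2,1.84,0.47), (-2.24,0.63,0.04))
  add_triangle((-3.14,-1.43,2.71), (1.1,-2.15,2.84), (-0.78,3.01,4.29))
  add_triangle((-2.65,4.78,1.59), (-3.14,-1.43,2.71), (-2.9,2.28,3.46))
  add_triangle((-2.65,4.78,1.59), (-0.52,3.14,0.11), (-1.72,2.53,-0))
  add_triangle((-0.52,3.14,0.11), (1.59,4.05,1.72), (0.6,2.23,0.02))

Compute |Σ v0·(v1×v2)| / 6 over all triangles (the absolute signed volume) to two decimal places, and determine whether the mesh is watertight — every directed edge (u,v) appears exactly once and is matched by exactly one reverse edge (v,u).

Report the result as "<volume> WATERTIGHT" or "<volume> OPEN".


Per-triangle v0·(v1×v2)/6:
  t1: +1.3841
  t2: +2.9817
  t3: -0.0521
  t4: +8.9217
  t5: +0.1994
  t6: -0.4508
  t7: +0.2368
  t8: +5.1298
  t9: +0.7888
  t10: +6.1991
  t11: -1.9936
  t12: +0.9363
  t13: +0.7316
  t14: -0.3625
  t15: -0.1435
  t16: +0.0135
  t17: +3.2178
  t18: +9.7847
  t19: -0.1539
  t20: +0.4277
  t21: +11.6913
  t22: +4.3124
  t23: +1.0548
  t24: +0.8693
Σ = +55.7243 → |volume| = 55.72

Directed edges: 72 total, each appears once with its reverse present → watertight.

55.72 WATERTIGHT


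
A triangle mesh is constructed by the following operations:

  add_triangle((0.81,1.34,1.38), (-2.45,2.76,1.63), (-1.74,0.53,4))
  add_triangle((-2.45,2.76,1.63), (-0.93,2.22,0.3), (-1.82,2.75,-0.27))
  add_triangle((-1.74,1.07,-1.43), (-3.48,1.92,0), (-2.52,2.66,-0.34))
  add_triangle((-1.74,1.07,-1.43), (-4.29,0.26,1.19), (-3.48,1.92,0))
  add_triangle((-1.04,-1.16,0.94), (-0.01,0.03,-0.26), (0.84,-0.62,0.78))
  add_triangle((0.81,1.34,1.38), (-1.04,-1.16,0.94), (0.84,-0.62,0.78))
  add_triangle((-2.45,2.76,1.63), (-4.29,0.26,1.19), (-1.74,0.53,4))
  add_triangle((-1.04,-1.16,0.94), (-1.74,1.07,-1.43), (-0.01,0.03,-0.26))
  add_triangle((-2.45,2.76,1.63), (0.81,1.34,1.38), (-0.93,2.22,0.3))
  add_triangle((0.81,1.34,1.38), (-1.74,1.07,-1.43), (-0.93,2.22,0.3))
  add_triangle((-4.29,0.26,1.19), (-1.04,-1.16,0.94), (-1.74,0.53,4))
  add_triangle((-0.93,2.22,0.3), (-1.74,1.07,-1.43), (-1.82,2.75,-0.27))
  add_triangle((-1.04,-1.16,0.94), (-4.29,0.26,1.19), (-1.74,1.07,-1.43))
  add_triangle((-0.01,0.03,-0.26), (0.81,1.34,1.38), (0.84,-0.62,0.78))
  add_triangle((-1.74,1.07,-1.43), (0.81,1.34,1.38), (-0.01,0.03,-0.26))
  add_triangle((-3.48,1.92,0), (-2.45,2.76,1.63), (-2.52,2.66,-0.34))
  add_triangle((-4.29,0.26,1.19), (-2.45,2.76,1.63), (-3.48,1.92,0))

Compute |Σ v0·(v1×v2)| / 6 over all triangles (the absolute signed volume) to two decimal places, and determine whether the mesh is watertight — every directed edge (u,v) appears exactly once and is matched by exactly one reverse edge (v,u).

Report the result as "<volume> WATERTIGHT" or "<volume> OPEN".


Per-triangle v0·(v1×v2)/6:
  t1: +3.7349
  t2: +0.6178
  t3: +1.0314
  t4: +1.6715
  t5: +0.0616
  t6: +0.6865
  t7: +6.2792
  t8: +0.1190
  t9: +1.2117
  t10: +0.2259
  t11: +3.2736
  t12: +0.0825
  t13: +1.2232
  t14: +0.0700
  t15: +0.1392
  t16: +1.4780
  t17: +2.9639
Σ = +24.8699 → |volume| = 24.87

Directed edges: 51 total; 7 unmatched, e.g. (-1.74,0.53,4)→(0.81,1.34,1.38) → open.

24.87 OPEN


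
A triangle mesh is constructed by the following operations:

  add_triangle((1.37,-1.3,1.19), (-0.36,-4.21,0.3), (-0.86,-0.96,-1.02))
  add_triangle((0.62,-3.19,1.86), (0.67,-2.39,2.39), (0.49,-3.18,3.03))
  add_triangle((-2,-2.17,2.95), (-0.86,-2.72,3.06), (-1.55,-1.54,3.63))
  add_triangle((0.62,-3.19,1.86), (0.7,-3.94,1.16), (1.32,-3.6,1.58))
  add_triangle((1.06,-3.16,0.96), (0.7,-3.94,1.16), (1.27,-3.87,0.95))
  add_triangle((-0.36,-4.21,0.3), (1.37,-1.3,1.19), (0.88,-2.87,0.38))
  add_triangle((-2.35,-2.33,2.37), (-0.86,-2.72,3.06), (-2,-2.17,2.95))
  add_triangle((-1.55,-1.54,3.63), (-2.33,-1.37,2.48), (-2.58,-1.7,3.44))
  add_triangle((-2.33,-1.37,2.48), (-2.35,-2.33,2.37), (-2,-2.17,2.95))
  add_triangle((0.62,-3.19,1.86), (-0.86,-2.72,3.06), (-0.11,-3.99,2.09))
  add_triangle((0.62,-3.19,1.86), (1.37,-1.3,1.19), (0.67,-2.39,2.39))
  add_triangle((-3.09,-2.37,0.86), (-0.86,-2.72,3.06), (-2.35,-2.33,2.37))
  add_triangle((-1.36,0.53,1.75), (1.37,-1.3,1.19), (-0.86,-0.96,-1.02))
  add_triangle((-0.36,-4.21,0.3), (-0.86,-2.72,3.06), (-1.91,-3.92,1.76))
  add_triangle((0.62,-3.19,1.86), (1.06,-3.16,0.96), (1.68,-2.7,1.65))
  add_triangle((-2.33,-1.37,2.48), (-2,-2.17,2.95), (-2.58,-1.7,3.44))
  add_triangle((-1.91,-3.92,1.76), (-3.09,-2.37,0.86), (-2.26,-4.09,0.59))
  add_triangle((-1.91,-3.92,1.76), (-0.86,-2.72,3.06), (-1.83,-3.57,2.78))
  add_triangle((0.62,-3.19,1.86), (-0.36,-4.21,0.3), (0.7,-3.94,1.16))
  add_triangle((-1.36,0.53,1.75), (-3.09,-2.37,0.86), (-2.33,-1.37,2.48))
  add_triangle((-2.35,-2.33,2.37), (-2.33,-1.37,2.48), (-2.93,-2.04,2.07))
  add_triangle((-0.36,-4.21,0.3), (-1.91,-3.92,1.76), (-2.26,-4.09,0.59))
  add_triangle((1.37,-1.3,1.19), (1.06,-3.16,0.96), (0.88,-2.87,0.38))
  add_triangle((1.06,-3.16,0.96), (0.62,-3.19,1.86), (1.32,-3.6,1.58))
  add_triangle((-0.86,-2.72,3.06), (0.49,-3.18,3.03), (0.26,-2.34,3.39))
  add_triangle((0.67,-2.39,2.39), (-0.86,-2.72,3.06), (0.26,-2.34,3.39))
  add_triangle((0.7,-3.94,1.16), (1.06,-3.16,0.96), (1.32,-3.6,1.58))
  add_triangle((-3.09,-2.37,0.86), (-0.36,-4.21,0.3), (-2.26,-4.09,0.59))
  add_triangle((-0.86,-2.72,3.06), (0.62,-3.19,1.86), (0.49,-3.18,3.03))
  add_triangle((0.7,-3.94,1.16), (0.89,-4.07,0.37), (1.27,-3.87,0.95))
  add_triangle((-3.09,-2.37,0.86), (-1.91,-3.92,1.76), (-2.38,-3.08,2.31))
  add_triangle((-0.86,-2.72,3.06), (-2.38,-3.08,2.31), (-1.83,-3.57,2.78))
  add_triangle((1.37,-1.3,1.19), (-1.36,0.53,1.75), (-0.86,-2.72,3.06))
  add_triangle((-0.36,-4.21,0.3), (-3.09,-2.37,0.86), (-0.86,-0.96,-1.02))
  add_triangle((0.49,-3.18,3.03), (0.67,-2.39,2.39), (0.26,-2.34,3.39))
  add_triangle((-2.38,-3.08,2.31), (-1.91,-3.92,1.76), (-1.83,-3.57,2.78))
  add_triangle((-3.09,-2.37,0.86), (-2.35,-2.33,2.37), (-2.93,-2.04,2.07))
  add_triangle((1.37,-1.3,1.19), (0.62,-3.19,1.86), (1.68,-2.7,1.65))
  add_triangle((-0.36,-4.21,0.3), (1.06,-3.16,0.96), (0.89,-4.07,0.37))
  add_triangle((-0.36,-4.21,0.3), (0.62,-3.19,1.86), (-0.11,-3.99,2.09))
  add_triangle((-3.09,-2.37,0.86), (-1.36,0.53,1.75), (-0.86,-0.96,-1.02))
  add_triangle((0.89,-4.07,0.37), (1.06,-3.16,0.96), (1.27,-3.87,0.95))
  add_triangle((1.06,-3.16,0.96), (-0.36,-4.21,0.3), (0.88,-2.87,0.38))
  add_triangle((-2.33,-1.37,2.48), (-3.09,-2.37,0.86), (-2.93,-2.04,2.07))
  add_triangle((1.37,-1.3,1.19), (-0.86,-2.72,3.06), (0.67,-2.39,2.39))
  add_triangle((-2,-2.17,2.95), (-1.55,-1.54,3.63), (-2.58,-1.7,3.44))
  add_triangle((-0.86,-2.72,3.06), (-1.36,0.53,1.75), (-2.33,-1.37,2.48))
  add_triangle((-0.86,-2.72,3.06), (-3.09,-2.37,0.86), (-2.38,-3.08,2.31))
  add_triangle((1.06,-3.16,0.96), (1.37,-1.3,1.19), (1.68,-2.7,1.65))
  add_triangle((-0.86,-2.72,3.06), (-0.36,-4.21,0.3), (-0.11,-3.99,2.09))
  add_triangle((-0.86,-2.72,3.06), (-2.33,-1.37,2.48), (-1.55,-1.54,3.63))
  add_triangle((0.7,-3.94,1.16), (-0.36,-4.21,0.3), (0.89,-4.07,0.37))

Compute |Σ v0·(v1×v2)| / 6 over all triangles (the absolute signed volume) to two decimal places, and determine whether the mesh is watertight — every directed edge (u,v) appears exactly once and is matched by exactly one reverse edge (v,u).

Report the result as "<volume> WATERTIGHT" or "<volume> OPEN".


25.69 WATERTIGHT

Per-triangle v0·(v1×v2)/6:
  t1: +0.5322
  t2: +0.1963
  t3: +0.8850
  t4: +0.3932
  t5: +0.0733
  t6: -0.6842
  t7: +0.5217
  t8: -0.0287
  t9: +0.3531
  t10: +0.8685
  t11: +0.5447
  t12: +1.0544
  t13: -1.2362
  t14: +2.5152
  t15: +0.5600
  t16: +0.2095
  t17: +1.5402
  t18: +0.4666
  t19: +0.6371
  t20: +1.1892
  t21: +0.3700
  t22: +1.6547
  t23: +0.2073
  t24: -0.1680
  t25: +0.7617
  t26: -0.6250
  t27: +0.1570
  t28: -0.3215
  t29: +0.7678
  t30: +0.2960
  t31: +1.2895
  t32: +0.4209
  t33: +1.7057
  t34: +2.5823
  t35: +0.1916
  t36: +0.6214
  t37: +0.5240
  t38: +0.2204
  t39: -0.5637
  t40: +0.8663
  t41: +0.8081
  t42: -0.0436
  t43: +0.4165
  t44: +0.0740
  t45: +0.0651
  t46: +0.5097
  t47: +1.3675
  t48: +0.0741
  t49: +0.0839
  t50: +1.2599
  t51: -1.1792
  t52: +0.7056
Σ = +25.6911 → |volume| = 25.69

Directed edges: 156 total, each appears once with its reverse present → watertight.


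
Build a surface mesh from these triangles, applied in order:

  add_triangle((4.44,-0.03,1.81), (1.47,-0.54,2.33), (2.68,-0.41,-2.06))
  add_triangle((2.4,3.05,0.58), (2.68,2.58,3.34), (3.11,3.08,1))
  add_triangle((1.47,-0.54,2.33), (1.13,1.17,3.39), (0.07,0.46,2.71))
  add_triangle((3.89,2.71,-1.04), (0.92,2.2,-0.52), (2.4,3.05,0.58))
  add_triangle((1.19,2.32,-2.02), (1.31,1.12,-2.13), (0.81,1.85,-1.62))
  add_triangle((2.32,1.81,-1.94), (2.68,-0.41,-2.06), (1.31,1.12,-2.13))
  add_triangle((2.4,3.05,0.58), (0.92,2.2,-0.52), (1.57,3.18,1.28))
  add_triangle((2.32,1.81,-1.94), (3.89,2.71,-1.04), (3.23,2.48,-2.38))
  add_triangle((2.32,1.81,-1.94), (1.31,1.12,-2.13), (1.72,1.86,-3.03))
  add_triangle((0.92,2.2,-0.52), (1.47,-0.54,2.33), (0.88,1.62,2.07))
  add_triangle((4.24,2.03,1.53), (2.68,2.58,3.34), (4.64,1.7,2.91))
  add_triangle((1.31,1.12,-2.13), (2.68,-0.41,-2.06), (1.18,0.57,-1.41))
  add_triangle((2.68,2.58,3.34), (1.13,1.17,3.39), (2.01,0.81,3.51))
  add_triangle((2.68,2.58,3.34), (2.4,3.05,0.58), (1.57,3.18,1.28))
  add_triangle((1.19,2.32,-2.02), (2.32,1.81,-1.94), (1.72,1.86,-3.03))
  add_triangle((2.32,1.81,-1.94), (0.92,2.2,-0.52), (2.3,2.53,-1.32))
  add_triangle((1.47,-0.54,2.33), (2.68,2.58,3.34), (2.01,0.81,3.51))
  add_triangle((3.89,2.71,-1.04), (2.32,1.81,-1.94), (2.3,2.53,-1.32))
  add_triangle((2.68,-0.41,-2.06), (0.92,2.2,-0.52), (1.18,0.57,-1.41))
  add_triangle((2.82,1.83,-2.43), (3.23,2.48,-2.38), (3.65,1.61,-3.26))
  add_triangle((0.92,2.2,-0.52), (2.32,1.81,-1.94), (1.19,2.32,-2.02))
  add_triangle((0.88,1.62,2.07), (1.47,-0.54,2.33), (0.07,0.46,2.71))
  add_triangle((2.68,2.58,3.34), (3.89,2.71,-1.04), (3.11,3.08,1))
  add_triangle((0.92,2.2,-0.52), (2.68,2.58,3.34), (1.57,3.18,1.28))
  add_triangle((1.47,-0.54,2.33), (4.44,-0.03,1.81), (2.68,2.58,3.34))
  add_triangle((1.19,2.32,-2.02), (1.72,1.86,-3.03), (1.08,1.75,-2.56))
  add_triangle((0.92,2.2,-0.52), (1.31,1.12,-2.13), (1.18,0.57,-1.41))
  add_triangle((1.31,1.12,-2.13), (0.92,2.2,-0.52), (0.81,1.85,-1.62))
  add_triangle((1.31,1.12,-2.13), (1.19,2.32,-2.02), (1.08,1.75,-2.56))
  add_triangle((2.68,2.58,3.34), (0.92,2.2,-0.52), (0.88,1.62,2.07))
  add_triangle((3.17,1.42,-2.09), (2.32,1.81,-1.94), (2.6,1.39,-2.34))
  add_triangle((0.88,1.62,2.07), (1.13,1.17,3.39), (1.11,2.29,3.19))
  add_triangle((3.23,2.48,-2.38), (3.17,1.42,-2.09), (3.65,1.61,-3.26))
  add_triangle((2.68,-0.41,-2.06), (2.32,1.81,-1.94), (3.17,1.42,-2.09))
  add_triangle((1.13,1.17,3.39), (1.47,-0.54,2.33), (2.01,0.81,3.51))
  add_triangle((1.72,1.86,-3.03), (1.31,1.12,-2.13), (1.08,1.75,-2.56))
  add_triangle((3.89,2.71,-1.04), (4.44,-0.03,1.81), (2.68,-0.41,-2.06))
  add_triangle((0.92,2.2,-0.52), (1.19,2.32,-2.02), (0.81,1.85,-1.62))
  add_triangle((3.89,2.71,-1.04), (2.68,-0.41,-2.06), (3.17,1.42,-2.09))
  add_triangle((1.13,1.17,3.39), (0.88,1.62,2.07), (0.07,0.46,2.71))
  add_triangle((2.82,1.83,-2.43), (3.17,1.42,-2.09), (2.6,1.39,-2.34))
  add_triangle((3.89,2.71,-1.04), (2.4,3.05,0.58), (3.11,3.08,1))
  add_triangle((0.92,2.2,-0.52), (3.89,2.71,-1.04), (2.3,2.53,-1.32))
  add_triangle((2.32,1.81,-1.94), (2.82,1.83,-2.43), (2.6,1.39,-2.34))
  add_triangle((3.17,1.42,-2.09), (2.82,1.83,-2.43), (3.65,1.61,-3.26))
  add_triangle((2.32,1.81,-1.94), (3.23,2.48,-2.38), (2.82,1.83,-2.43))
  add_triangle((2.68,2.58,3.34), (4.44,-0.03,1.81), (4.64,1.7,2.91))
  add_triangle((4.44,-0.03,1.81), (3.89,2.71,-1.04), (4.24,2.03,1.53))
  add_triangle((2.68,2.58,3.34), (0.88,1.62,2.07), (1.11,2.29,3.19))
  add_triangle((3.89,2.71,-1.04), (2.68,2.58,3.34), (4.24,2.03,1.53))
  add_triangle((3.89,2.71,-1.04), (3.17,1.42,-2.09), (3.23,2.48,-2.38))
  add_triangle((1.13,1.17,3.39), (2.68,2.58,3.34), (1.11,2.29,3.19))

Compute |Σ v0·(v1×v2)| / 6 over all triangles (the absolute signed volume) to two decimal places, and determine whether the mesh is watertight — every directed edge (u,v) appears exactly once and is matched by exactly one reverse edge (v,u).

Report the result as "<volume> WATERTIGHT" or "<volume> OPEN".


Per-triangle v0·(v1×v2)/6:
  t1: +1.7385
  t2: +0.8573
  t3: +0.8191
  t4: +1.4797
  t5: +0.0647
  t6: +0.9936
  t7: +0.7231
  t8: -0.0061
  t9: +0.1470
  t10: -1.3617
  t11: +2.0069
  t12: -0.0798
  t13: +1.0327
  t14: +1.5734
  t15: +0.6512
  t16: +0.2748
  t17: +0.6274
  t18: +0.7052
  t19: -0.5886
  t20: +0.1231
  t21: +0.7216
  t22: -1.1571
  t23: +1.5556
  t24: -0.8449
  t25: +4.2091
  t26: +0.2075
  t27: -0.2505
  t28: -0.3401
  t29: -0.2133
  t30: +1.1467
  t31: -0.2060
  t32: -0.1038
  t33: +0.4692
  t34: +0.4686
  t35: +0.4807
  t36: +0.0262
  t37: +7.1449
  t38: +0.0757
  t39: +1.1475
  t40: +0.3754
  t41: +0.1194
  t42: +0.9128
  t43: +0.5479
  t44: +0.0060
  t45: -0.2631
  t46: +0.0470
  t47: +0.9214
  t48: +3.5983
  t49: +0.0927
  t50: +3.6608
  t51: +0.9602
  t52: +1.0149
Σ = +38.3127 → |volume| = 38.31

Directed edges: 156 total; 6 unmatched, e.g. (1.47,-0.54,2.33)→(2.68,-0.41,-2.06) → open.

38.31 OPEN


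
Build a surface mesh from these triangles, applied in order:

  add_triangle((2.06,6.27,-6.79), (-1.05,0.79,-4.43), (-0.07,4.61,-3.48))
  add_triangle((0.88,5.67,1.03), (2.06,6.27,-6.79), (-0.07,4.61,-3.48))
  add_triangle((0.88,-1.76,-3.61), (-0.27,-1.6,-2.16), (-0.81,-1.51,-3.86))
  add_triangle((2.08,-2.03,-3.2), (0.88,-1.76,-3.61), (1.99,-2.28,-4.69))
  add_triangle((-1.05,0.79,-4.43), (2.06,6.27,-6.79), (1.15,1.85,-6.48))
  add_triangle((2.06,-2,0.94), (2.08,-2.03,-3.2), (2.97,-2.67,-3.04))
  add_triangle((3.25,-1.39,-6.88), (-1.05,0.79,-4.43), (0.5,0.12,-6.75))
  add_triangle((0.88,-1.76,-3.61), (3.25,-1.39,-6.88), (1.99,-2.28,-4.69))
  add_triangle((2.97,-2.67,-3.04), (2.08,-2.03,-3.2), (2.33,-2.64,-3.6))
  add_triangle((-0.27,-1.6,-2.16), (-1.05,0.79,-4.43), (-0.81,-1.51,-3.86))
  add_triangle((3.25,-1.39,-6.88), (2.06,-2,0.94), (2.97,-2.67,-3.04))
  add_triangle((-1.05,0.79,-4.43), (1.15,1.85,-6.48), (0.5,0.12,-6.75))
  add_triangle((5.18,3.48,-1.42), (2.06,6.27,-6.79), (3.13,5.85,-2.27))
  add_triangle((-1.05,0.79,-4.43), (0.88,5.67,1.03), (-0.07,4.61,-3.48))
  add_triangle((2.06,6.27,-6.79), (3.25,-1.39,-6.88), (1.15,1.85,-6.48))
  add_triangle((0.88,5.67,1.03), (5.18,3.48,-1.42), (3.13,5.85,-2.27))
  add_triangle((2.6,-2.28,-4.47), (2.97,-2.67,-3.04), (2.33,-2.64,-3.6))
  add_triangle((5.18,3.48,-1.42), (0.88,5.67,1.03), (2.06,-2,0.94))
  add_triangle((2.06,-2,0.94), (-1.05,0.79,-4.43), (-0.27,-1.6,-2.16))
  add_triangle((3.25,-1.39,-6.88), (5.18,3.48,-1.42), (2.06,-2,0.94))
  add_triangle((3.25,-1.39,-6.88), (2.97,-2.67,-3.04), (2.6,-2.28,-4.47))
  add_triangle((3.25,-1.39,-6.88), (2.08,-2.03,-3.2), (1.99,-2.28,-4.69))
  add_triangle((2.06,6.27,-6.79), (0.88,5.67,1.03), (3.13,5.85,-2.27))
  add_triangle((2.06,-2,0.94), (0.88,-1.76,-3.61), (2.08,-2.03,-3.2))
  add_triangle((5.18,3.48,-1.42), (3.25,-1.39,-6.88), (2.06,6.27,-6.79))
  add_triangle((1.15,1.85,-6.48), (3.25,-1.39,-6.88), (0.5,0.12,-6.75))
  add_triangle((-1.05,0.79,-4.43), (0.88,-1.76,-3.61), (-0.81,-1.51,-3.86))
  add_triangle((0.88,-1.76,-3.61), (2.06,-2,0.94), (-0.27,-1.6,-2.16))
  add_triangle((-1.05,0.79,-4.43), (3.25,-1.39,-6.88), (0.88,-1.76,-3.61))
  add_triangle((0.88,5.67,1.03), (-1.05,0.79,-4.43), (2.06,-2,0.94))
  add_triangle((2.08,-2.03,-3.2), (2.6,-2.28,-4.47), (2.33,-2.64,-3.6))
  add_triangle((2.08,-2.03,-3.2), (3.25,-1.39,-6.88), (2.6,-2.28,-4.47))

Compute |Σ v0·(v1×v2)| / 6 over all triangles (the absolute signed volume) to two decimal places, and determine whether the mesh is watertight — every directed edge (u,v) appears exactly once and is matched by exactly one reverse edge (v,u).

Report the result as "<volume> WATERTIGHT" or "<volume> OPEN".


Per-triangle v0·(v1×v2)/6:
  t1: +7.9886
  t2: +10.3200
  t3: +0.7544
  t4: +0.2445
  t5: +8.1514
  t6: +0.3201
  t7: +0.1520
  t8: +0.9945
  t9: -0.1928
  t10: -0.2390
  t11: +2.0509
  t12: +3.2258
  t13: +14.1833
  t14: +1.3894
  t15: +12.5890
  t16: +10.3036
  t17: +0.5228
  t18: +10.3116
  t19: -2.3655
  t20: +22.1390
  t21: +1.2705
  t22: +1.2261
  t23: +13.2267
  t24: +1.2755
  t25: +44.4689
  t26: +6.4881
  t27: +2.6310
  t28: +1.9314
  t29: +5.3087
  t30: -8.8006
  t31: -0.0610
  t32: -0.1225
Σ = +171.6864 → |volume| = 171.69

Directed edges: 96 total, each appears once with its reverse present → watertight.

171.69 WATERTIGHT


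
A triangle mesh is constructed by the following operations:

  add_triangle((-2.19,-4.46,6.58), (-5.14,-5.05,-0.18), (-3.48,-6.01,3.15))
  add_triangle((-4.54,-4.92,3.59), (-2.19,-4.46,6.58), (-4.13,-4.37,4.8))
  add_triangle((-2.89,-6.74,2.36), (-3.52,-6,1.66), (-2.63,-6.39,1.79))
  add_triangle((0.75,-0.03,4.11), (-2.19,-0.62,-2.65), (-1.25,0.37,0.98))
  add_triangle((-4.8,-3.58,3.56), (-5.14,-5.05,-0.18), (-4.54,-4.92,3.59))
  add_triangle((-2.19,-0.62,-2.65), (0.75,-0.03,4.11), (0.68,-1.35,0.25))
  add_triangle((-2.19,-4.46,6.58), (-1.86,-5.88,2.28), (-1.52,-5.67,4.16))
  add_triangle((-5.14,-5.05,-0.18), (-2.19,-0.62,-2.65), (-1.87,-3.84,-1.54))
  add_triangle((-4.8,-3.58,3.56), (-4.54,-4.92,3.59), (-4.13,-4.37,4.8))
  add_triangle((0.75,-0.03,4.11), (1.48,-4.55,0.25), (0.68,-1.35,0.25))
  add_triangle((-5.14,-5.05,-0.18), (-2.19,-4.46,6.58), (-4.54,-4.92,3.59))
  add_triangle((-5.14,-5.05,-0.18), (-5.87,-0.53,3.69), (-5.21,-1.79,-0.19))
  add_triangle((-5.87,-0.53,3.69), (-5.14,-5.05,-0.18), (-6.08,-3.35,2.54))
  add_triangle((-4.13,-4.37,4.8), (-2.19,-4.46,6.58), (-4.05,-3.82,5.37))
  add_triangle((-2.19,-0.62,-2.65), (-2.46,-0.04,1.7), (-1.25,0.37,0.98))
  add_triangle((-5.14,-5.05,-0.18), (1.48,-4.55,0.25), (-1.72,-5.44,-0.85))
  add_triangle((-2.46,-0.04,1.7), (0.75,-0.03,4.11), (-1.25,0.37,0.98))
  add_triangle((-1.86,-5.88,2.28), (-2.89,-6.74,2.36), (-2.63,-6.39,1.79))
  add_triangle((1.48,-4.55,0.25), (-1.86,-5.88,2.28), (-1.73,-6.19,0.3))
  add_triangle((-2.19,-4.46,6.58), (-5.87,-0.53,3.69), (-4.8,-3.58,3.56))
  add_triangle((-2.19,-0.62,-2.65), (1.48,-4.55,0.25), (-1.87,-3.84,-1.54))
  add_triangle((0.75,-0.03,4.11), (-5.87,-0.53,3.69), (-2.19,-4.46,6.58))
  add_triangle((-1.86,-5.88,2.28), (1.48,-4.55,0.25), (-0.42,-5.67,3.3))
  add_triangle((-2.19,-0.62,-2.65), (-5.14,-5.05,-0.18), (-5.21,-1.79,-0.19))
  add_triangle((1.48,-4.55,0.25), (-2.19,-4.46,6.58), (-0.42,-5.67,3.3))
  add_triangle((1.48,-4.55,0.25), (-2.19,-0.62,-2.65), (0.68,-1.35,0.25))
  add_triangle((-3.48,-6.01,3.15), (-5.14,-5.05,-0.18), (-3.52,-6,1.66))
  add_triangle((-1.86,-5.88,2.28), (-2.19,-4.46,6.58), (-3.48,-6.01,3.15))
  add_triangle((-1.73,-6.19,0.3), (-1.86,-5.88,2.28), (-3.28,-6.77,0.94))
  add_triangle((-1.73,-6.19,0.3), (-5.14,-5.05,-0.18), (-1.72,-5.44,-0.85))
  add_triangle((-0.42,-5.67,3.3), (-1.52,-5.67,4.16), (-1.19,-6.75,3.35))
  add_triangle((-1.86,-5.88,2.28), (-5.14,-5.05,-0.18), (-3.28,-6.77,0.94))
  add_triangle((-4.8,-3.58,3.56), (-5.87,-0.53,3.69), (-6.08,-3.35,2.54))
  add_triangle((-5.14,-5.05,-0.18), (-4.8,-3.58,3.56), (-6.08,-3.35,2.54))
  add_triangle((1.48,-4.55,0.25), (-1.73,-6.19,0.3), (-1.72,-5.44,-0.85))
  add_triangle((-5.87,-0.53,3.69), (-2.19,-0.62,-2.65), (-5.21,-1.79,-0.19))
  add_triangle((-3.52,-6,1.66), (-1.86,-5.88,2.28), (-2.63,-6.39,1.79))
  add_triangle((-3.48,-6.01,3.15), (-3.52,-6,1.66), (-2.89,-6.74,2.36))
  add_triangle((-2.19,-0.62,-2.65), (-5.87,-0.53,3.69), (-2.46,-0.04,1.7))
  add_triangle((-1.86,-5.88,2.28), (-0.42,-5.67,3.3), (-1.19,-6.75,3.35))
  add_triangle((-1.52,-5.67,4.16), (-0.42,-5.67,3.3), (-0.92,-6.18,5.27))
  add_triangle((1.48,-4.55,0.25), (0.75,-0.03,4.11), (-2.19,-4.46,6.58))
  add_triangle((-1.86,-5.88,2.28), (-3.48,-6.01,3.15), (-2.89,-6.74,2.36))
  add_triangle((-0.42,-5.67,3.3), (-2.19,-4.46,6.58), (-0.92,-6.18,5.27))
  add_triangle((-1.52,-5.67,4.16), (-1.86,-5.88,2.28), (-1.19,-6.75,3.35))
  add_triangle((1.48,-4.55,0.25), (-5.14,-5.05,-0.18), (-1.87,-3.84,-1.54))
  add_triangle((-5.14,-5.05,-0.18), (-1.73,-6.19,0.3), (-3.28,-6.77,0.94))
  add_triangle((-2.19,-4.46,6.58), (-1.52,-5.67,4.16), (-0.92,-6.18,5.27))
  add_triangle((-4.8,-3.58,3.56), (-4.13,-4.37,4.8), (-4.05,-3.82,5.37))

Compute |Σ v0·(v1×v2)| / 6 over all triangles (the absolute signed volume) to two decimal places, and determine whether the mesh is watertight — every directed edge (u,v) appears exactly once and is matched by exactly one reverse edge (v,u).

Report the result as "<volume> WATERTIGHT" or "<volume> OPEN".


Per-triangle v0·(v1×v2)/6:
  t1: +8.3049
  t2: +2.8101
  t3: +0.5306
  t4: -1.0666
  t5: +5.1158
  t6: -1.8537
  t7: +2.7982
  t8: +6.3497
  t9: +1.9015
  t10: +0.6518
  t11: +4.7933
  t12: +11.1427
  t13: +3.5958
  t14: +2.2702
  t15: +0.6384
  t16: -4.6988
  t17: +0.7427
  t18: +0.3597
  t19: +5.6700
  t20: +13.7554
  t21: +3.1728
  t22: +18.6069
  t23: +5.1895
  t24: +7.3283
  t25: +2.6269
  t26: +0.1714
  t27: +3.1659
  t28: +6.8795
  t29: +2.7198
  t30: +4.1964
  t31: +1.1622
  t32: +3.4646
  t33: +5.4336
  t34: +5.6999
  t35: +3.1553
  t36: +3.7669
  t37: -0.6957
  t38: +1.5599
  t39: +0.6540
  t40: -0.0340
  t41: +1.3636
  t42: +14.8988
  t43: +1.0010
  t44: -1.2000
  t45: +1.6204
  t46: +7.9242
  t47: +2.9619
  t48: +2.9943
  t49: +1.3307
Σ = +174.9306 → |volume| = 174.93

Directed edges: 147 total; 9 unmatched, e.g. (-2.19,-4.46,6.58)→(-4.05,-3.82,5.37) → open.

174.93 OPEN


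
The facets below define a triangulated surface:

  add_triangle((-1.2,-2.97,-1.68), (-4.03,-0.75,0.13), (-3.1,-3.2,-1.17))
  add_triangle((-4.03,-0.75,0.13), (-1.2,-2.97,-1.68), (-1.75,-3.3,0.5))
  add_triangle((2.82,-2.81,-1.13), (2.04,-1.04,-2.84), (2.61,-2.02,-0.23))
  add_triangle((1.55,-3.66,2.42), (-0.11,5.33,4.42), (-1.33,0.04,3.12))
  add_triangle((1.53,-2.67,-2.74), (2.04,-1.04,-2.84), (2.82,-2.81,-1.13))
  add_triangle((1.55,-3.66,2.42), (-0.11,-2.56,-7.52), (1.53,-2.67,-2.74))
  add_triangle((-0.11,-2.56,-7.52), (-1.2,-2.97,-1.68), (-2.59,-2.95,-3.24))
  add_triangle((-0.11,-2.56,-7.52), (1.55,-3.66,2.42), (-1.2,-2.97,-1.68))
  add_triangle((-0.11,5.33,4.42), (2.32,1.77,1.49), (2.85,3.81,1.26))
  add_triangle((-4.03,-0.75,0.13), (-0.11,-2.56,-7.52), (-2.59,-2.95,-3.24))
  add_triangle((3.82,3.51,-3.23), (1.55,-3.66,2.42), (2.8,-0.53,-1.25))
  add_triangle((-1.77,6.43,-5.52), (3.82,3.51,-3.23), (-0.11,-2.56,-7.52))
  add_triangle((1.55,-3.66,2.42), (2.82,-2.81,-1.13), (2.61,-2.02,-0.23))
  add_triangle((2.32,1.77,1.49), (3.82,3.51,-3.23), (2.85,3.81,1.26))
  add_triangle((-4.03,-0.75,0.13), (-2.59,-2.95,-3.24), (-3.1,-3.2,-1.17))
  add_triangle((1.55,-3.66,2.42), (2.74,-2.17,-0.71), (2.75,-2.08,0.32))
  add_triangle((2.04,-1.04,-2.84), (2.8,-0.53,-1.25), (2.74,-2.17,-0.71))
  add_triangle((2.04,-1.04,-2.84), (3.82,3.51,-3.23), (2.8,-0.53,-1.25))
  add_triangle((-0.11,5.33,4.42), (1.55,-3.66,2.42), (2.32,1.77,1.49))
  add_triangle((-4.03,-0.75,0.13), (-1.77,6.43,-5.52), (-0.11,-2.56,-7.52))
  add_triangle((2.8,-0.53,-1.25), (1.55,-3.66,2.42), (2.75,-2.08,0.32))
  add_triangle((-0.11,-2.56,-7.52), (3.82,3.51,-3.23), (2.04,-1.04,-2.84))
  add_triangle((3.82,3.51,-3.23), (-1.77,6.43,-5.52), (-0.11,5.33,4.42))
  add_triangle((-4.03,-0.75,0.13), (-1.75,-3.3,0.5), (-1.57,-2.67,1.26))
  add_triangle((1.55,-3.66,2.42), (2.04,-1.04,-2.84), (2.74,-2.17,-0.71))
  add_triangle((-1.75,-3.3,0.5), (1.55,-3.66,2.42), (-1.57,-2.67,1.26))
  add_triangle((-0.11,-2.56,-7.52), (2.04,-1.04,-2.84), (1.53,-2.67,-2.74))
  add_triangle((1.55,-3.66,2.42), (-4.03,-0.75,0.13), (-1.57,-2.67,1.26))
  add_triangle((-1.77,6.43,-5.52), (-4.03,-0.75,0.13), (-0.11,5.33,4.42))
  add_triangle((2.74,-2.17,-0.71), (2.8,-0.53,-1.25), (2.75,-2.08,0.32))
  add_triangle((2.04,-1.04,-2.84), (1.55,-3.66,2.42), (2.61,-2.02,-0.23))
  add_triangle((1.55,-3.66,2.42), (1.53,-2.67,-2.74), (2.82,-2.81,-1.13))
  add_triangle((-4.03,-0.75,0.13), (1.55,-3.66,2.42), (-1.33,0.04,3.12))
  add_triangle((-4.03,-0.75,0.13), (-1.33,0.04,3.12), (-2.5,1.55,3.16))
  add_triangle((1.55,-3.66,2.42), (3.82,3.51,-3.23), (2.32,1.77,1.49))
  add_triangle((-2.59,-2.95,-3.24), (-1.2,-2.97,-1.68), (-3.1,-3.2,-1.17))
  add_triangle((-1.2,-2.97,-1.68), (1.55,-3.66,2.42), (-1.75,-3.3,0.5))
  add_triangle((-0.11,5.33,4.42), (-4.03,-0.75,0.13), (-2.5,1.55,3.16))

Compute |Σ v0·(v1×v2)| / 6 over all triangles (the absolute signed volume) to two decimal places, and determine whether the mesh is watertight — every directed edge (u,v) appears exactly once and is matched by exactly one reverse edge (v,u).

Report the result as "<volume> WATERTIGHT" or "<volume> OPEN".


319.88 OPEN

Per-triangle v0·(v1×v2)/6:
  t1: -0.6851
  t2: +4.2518
  t3: +0.9327
  t4: +10.4843
  t5: +2.0813
  t6: +5.5256
  t7: +4.9210
  t8: +11.1579
  t9: +4.0341
  t10: +6.8025
  t11: +3.7521
  t12: +50.0334
  t13: +1.6413
  t14: +3.4631
  t15: +3.7503
  t16: +1.2732
  t17: +1.6434
  t18: +4.2764
  t19: +11.3906
  t20: +43.6704
  t21: -0.1668
  t22: +12.3805
  t23: +46.4560
  t24: +1.7076
  t25: +1.8258
  t26: +1.8006
  t27: +4.3882
  t28: +0.7376
  t29: +40.0936
  t30: +0.8192
  t31: -2.2479
  t32: +3.7519
  t33: +8.6376
  t34: +3.5704
  t35: +10.3137
  t36: +1.8485
  t37: +4.4744
  t38: +5.0883
Σ = +319.8796 → |volume| = 319.88

Directed edges: 114 total; 6 unmatched, e.g. (-0.11,5.33,4.42)→(-1.33,0.04,3.12) → open.


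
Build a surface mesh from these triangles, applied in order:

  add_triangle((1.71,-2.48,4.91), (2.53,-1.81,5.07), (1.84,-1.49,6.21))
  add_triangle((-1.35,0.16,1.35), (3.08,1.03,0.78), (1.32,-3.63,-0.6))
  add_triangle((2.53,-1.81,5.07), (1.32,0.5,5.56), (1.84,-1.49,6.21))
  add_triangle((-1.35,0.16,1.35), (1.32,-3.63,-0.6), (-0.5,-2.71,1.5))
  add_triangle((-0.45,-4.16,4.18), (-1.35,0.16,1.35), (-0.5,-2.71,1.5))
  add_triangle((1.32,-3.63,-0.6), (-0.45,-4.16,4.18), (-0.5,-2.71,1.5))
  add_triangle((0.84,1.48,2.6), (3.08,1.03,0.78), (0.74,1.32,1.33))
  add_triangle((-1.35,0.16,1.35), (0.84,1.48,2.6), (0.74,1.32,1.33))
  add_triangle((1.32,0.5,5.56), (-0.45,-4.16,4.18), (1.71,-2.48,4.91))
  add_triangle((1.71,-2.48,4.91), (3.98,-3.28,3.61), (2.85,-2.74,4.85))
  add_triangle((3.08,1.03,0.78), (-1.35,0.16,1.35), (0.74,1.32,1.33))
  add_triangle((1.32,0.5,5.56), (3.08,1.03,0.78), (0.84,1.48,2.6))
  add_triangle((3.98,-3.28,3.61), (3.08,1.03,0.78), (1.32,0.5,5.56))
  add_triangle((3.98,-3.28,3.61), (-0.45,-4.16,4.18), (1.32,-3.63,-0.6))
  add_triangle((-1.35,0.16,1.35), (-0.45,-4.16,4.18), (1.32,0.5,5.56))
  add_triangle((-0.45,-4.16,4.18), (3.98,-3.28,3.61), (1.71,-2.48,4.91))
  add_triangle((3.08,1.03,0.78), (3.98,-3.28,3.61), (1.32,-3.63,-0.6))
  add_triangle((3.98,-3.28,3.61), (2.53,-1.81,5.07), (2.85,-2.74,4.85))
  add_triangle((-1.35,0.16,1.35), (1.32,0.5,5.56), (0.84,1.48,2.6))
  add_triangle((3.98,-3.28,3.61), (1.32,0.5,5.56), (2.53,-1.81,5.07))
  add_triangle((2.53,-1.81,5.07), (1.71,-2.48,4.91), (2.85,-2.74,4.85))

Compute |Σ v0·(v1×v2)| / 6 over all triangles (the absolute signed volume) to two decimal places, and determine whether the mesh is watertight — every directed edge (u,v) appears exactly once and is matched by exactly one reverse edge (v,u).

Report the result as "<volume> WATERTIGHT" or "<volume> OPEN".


Per-triangle v0·(v1×v2)/6:
  t1: +1.2282
  t2: -3.2428
  t3: +1.7498
  t4: +0.3329
  t5: +1.3761
  t6: +2.0614
  t7: +0.6110
  t8: +0.3539
  t9: +6.1928
  t10: +0.7370
  t11: -0.5729
  t12: +3.1448
  t13: +12.4473
  t14: +13.1387
  t15: +7.0732
  t16: +6.8365
  t17: +7.6498
  t18: +1.1335
  t19: +1.9371
  t20: +2.1271
  t21: +0.8948
Σ = +67.2103 → |volume| = 67.21

Directed edges: 63 total; 3 unmatched, e.g. (1.84,-1.49,6.21)→(1.71,-2.48,4.91) → open.

67.21 OPEN


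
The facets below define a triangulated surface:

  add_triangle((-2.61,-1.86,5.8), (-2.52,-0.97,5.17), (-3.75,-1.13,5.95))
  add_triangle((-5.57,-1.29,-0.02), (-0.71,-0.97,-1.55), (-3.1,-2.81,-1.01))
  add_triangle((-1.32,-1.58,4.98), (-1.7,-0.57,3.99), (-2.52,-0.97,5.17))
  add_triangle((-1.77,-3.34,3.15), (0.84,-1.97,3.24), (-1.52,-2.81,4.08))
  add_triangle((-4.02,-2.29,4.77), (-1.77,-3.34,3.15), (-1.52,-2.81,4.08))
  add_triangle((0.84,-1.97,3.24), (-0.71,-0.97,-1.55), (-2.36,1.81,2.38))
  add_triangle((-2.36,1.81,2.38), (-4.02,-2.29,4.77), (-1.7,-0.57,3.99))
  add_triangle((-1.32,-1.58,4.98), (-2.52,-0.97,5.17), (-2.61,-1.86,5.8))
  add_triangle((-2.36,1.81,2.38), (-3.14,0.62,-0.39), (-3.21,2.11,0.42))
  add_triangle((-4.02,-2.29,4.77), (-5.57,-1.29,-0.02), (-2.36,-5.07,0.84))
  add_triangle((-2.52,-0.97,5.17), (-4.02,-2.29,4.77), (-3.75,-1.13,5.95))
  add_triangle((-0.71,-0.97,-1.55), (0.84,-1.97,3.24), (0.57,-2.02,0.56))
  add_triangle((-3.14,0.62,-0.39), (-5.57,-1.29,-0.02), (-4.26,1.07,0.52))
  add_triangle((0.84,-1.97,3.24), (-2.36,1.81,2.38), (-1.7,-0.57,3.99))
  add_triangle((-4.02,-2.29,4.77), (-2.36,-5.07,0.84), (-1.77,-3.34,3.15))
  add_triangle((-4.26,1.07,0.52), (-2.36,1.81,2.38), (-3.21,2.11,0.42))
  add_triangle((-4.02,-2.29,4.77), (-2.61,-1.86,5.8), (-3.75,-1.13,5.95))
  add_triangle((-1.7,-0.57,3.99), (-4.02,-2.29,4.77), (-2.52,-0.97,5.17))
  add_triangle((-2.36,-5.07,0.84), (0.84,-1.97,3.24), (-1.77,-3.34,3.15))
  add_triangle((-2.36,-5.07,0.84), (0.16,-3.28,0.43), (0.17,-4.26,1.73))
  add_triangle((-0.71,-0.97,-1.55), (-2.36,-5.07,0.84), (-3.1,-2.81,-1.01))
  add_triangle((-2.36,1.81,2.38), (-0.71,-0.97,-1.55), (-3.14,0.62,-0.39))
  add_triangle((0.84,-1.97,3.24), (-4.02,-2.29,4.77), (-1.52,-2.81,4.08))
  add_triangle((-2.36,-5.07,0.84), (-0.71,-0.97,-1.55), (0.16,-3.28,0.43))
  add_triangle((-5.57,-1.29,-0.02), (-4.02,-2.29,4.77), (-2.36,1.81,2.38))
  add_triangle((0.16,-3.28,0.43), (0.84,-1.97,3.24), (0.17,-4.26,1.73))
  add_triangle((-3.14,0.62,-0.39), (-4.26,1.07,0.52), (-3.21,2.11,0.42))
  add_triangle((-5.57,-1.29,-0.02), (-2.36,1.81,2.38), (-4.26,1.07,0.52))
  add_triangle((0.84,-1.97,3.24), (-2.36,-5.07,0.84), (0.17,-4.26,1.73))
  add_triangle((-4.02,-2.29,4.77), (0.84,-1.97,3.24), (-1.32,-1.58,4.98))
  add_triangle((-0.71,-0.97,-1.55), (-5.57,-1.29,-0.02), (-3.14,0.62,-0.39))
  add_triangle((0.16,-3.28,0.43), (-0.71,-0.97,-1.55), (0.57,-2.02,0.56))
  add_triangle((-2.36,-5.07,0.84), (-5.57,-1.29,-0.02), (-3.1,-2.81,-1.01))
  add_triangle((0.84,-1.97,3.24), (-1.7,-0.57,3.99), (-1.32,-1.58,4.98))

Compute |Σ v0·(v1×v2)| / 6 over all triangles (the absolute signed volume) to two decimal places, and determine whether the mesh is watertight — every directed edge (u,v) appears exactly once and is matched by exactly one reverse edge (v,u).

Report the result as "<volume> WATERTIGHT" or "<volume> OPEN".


Per-triangle v0·(v1×v2)/6:
  t1: +0.5677
  t2: +2.2583
  t3: +0.3066
  t4: +1.5233
  t5: +2.1889
  t6: -3.6164
  t7: +4.2816
  t8: +0.6157
  t9: -1.4892
  t10: +19.0206
  t11: -1.0016
  t12: -0.7182
  t13: +1.3925
  t14: +1.8257
  t15: +5.6829
  t16: +1.9120
  t17: +2.1974
  t18: -0.0335
  t19: +4.3852
  t20: +1.6662
  t21: +2.2681
  t22: -0.5249
  t23: +1.7841
  t24: +2.4631
  t25: +13.4801
  t26: +0.5380
  t27: +0.7124
  t28: +3.3891
  t29: +3.7800
  t30: +3.2497
  t31: +2.2186
  t32: +0.3101
  t33: +5.8423
  t34: +0.4789
Σ = +82.9556 → |volume| = 82.96

Directed edges: 102 total; 6 unmatched, e.g. (-2.61,-1.86,5.8)→(-1.32,-1.58,4.98) → open.

82.96 OPEN


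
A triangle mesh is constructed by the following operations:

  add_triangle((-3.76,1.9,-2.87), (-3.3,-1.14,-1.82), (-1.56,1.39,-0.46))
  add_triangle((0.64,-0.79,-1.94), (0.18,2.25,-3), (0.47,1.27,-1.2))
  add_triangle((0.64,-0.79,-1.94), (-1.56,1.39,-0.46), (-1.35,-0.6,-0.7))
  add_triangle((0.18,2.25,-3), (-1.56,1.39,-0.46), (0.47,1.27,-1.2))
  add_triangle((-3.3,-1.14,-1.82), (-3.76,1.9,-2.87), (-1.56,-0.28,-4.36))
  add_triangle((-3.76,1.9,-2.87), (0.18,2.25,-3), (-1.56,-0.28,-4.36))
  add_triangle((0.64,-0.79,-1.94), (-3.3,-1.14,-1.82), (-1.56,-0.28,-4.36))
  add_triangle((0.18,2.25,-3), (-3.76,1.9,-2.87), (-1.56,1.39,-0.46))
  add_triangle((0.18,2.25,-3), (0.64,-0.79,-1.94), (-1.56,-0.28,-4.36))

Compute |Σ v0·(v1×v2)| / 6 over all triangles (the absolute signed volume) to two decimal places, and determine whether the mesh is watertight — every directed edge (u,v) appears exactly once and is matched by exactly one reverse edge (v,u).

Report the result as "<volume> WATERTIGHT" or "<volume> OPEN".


Per-triangle v0·(v1×v2)/6:
  t1: +1.5492
  t2: +0.5436
  t3: -0.9806
  t4: +0.5017
  t5: +6.0439
  t6: +6.7497
  t7: +2.2727
  t8: +2.2550
  t9: +2.9741
Σ = +21.9092 → |volume| = 21.91

Directed edges: 27 total; 7 unmatched, e.g. (-3.3,-1.14,-1.82)→(-1.56,1.39,-0.46) → open.

21.91 OPEN


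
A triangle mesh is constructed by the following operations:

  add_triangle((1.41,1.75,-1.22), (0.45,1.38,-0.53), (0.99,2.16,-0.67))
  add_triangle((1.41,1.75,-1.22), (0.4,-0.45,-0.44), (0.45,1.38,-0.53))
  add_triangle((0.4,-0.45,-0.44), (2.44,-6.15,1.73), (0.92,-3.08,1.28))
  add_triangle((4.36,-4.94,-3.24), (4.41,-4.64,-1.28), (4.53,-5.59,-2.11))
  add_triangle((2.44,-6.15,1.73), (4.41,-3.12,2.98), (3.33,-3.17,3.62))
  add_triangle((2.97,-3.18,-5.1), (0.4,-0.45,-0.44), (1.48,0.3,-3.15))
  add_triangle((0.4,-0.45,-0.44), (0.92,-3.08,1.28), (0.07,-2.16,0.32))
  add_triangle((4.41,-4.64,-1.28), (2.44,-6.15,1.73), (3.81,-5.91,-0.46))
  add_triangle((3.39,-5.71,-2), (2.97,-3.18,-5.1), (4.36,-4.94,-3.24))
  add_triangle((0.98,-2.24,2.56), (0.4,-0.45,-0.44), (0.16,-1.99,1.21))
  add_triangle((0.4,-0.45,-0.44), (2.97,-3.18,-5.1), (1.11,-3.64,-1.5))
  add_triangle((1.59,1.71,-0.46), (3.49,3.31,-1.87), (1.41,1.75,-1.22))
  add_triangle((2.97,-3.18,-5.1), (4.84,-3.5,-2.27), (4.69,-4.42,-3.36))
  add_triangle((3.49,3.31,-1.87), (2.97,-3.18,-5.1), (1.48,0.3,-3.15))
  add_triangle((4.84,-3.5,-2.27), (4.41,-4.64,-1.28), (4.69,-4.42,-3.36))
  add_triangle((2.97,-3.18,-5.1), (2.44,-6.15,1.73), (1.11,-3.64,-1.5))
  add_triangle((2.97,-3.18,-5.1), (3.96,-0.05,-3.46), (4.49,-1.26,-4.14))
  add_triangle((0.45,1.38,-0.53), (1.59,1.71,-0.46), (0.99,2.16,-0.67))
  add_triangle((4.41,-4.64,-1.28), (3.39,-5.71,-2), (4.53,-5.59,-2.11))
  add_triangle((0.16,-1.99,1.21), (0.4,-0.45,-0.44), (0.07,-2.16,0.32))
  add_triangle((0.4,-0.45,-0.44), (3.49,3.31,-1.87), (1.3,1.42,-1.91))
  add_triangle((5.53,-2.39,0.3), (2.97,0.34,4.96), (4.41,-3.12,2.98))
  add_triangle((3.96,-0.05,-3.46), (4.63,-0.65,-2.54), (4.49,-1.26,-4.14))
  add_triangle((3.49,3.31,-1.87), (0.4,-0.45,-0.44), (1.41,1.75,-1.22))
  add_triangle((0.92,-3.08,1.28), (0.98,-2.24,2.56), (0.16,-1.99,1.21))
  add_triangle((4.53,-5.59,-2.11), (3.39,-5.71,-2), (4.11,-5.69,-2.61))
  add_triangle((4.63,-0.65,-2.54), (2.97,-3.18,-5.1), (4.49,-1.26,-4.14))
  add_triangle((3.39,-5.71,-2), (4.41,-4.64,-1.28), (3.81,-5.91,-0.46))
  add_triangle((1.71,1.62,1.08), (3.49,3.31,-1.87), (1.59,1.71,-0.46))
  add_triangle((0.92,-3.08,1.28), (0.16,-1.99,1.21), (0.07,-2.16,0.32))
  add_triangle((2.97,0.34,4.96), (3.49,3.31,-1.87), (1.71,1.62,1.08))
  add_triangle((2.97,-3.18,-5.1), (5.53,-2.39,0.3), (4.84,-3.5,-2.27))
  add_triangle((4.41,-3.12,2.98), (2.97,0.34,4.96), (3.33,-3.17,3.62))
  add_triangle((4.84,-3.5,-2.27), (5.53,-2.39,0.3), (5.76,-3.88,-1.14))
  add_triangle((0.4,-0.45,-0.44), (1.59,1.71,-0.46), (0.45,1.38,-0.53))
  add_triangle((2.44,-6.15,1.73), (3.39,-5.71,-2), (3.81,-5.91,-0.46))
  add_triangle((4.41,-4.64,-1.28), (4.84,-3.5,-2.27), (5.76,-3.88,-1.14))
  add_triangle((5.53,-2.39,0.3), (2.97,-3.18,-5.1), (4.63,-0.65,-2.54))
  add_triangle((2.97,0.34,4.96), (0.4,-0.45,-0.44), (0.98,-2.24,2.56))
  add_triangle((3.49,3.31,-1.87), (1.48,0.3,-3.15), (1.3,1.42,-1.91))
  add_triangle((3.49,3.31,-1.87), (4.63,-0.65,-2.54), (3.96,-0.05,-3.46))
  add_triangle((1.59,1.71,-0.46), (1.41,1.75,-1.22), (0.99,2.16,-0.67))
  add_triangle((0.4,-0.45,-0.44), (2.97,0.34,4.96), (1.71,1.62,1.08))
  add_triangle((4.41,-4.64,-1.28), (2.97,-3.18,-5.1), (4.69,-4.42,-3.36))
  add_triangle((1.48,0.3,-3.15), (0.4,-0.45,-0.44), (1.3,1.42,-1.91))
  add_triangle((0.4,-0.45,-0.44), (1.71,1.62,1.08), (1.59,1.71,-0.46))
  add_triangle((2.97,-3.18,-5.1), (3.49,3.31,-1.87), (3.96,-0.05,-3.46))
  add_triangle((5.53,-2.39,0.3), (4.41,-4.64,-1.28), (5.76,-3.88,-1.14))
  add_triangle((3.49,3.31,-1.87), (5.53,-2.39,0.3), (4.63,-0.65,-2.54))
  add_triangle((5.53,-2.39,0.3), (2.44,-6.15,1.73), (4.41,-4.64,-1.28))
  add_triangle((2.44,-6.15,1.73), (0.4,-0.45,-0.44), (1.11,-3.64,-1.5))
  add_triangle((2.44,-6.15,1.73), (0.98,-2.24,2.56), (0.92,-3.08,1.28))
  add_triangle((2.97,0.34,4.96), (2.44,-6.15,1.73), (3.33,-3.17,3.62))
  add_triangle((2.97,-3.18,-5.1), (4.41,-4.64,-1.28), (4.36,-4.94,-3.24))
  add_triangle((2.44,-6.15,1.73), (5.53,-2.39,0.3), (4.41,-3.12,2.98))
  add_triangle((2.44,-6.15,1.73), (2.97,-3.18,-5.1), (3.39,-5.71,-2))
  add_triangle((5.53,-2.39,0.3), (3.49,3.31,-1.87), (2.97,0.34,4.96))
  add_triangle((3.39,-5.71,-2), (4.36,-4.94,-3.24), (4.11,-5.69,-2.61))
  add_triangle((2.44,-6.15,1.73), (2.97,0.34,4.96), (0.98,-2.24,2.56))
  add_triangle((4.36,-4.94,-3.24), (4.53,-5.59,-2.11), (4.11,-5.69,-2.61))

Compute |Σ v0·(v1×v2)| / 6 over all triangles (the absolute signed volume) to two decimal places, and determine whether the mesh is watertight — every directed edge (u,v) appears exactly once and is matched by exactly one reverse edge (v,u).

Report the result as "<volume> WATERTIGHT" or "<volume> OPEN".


Per-triangle v0·(v1×v2)/6:
  t1: +0.0668
  t2: +0.0494
  t3: +0.0815
  t4: +0.9894
  t5: +4.4052
  t6: -0.2238
  t7: +0.2639
  t8: +1.7065
  t9: +3.8593
  t10: -0.3339
  t11: -0.2952
  t12: +0.1487
  t13: +2.1093
  t14: +5.9691
  t15: +2.0121
  t16: +6.4728
  t17: +1.5395
  t18: -0.0250
  t19: +0.6374
  t20: -0.1444
  t21: -0.6099
  t22: +9.4710
  t23: +1.2803
  t24: +0.2783
  t25: +0.4244
  t26: +0.6053
  t27: +1.8889
  t28: +2.4373
  t29: +0.2350
  t30: +0.2419
  t31: +2.8691
  t32: +2.4019
  t33: +4.2248
  t34: +1.3607
  t35: -0.1703
  t36: +2.9695
  t37: +2.0090
  t38: +11.4297
  t39: -1.5167
  t40: +1.0354
  t41: +3.7929
  t42: +0.2120
  t43: -1.2169
  t44: +1.6839
  t45: -0.2296
  t46: -0.3861
  t47: +3.0993
  t48: +1.7129
  t49: +9.8311
  t50: +11.1607
  t51: -0.7670
  t52: +0.6361
  t53: +2.0560
  t54: +1.0184
  t55: +11.0838
  t56: +0.5951
  t57: +24.3930
  t58: +0.2135
  t59: +5.6689
  t60: +0.7957
Σ = +147.5075 → |volume| = 147.51

Directed edges: 180 total, each appears once with its reverse present → watertight.

147.51 WATERTIGHT


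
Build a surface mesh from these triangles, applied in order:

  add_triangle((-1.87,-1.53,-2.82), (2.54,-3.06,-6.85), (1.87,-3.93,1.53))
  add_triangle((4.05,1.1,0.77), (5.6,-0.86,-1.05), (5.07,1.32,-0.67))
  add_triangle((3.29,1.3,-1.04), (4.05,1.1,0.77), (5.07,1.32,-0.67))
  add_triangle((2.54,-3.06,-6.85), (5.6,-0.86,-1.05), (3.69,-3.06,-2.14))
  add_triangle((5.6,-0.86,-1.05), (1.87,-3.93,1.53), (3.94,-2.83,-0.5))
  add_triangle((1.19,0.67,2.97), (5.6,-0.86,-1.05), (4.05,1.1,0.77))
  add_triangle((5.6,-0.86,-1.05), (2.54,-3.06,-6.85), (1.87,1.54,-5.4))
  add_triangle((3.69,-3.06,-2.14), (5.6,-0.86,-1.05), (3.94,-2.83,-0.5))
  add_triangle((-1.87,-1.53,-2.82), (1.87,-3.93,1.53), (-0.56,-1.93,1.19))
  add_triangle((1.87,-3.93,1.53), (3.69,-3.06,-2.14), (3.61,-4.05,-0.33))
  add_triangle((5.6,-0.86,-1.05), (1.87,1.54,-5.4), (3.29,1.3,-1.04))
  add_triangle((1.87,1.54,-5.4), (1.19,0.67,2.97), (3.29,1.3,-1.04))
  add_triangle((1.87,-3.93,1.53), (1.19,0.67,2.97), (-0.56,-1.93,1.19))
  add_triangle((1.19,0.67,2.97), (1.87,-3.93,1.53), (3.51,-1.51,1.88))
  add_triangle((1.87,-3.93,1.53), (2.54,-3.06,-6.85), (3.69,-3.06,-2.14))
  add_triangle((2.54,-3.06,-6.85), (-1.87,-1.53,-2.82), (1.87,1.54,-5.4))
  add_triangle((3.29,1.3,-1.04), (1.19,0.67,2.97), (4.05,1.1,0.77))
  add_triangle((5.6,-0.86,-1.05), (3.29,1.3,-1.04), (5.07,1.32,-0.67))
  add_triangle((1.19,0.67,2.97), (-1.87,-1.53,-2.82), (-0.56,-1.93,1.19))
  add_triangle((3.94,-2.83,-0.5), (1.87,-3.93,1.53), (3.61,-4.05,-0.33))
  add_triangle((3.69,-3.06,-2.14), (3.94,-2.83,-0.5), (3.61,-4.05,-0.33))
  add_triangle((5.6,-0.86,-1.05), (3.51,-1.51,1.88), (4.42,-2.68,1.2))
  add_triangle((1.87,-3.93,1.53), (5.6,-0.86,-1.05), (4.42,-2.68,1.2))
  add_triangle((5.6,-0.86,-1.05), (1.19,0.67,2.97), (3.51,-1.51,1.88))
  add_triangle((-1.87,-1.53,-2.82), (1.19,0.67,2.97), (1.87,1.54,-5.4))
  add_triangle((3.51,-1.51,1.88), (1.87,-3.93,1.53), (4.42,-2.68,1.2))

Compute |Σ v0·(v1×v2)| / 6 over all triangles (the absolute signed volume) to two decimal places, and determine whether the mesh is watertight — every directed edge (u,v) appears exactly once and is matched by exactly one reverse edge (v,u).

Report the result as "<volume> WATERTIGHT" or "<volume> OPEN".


Per-triangle v0·(v1×v2)/6:
  t1: +16.1090
  t2: +2.5446
  t3: +0.5124
  t4: +11.2237
  t5: +3.0936
  t6: +3.9147
  t7: +23.4523
  t8: +3.5628
  t9: +4.0538
  t10: +0.8821
  t11: +7.7861
  t12: +1.9967
  t13: +3.5620
  t14: +4.6304
  t15: +9.4012
  t16: +13.1968
  t17: +1.1426
  t18: +1.3016
  t19: +0.3467
  t20: +1.4733
  t21: +1.6339
  t22: +2.9022
  t23: +3.3851
  t24: +4.9138
  t25: -0.7742
  t26: +2.3752
Σ = +128.6221 → |volume| = 128.62

Directed edges: 78 total, each appears once with its reverse present → watertight.

128.62 WATERTIGHT
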